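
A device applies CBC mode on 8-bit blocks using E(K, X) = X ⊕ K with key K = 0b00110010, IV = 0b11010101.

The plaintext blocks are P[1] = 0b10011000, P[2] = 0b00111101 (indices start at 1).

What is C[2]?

C[2] = 0b01110000

CBC encryption: C_i = E(K, P_i ⊕ C_{i−1}), with C_{0} = IV.
C[1]: P[1] ⊕ 0b11010101 = 0b01001101; E(K, 0b01001101) = 0b01111111.
C[2]: P[2] ⊕ 0b01111111 = 0b01000010; E(K, 0b01000010) = 0b01110000.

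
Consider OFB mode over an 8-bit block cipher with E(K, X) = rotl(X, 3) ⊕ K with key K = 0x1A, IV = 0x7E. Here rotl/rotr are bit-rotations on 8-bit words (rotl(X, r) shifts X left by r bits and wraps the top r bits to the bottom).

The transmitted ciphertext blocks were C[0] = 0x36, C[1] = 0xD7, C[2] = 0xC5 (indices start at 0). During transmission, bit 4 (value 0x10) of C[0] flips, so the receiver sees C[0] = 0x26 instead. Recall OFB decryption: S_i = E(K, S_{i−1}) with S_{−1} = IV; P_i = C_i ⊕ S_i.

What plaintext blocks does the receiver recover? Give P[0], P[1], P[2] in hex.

Only C[0] changed, to 0x26. In OFB, a change in C_i flips the same bit in P_i only; the keystream is unaffected. Decrypting the received ciphertext:
P[0]: S = E(K, 0x7E) = 0xE9; 0x26 ⊕ 0xE9 = 0xCF.
P[1]: S = E(K, 0xE9) = 0x55; 0xD7 ⊕ 0x55 = 0x82.
P[2]: S = E(K, 0x55) = 0xB0; 0xC5 ⊕ 0xB0 = 0x75.
Blocks that differ from the original plaintext: P[0].

P[0] = 0xCF, P[1] = 0x82, P[2] = 0x75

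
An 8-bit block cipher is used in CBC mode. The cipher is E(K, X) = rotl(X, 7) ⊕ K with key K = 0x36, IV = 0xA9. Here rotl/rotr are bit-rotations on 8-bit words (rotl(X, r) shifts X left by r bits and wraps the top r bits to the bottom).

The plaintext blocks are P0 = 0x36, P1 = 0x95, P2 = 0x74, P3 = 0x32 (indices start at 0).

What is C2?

CBC encryption: C_i = E(K, P_i ⊕ C_{i−1}), with C_{−1} = IV.
C0: P0 ⊕ 0xA9 = 0x9F; E(K, 0x9F) = 0xF9.
C1: P1 ⊕ 0xF9 = 0x6C; E(K, 0x6C) = 0x00.
C2: P2 ⊕ 0x00 = 0x74; E(K, 0x74) = 0x0C.

C2 = 0x0C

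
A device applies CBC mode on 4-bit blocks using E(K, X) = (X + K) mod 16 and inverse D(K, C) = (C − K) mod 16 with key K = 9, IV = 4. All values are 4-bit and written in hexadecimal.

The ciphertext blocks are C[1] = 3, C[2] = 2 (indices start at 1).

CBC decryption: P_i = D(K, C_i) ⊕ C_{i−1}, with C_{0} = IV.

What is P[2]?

P[2]: D(K, 2) = 9; 9 ⊕ 3 = A.

P[2] = A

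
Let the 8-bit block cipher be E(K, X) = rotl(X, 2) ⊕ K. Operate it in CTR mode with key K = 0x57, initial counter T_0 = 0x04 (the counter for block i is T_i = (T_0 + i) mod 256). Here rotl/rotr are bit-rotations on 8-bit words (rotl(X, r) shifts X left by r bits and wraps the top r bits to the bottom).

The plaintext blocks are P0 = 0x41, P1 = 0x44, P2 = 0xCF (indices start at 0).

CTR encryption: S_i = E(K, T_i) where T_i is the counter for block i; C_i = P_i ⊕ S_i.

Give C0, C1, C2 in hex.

C0 = 0x06, C1 = 0x07, C2 = 0x80

C0: T = 0x04, S = E(K, T) = 0x47; 0x41 ⊕ 0x47 = 0x06.
C1: T = 0x05, S = E(K, T) = 0x43; 0x44 ⊕ 0x43 = 0x07.
C2: T = 0x06, S = E(K, T) = 0x4F; 0xCF ⊕ 0x4F = 0x80.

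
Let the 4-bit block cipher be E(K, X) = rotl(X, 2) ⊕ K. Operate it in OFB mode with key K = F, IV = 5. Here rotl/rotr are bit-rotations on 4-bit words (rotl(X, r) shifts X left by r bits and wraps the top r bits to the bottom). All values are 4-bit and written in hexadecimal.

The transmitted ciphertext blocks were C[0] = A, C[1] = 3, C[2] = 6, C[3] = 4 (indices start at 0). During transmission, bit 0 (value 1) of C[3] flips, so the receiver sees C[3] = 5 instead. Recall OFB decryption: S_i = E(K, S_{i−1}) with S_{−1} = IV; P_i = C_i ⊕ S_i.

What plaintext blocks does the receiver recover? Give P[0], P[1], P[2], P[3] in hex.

Only C[3] changed, to 5. In OFB, a change in C_i flips the same bit in P_i only; the keystream is unaffected. Decrypting the received ciphertext:
P[0]: S = E(K, 5) = A; A ⊕ A = 0.
P[1]: S = E(K, A) = 5; 3 ⊕ 5 = 6.
P[2]: S = E(K, 5) = A; 6 ⊕ A = C.
P[3]: S = E(K, A) = 5; 5 ⊕ 5 = 0.
Blocks that differ from the original plaintext: P[3].

P[0] = 0, P[1] = 6, P[2] = C, P[3] = 0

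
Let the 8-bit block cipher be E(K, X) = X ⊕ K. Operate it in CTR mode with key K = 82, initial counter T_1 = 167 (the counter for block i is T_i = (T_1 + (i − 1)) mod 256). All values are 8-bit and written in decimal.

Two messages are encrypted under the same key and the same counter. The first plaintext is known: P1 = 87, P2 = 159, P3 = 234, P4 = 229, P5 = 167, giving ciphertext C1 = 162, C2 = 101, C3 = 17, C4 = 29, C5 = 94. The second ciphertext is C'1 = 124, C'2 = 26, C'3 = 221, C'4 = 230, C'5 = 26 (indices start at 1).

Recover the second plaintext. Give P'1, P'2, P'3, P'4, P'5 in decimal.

In CTR with a reused counter, both messages share the same keystream S_i, so C_i ⊕ C'_i = P_i ⊕ P'_i and thus P'_i = P_i ⊕ C_i ⊕ C'_i.
P'1: 87 ⊕ 162 ⊕ 124 = 137.
P'2: 159 ⊕ 101 ⊕ 26 = 224.
P'3: 234 ⊕ 17 ⊕ 221 = 38.
P'4: 229 ⊕ 29 ⊕ 230 = 30.
P'5: 167 ⊕ 94 ⊕ 26 = 227.

P'1 = 137, P'2 = 224, P'3 = 38, P'4 = 30, P'5 = 227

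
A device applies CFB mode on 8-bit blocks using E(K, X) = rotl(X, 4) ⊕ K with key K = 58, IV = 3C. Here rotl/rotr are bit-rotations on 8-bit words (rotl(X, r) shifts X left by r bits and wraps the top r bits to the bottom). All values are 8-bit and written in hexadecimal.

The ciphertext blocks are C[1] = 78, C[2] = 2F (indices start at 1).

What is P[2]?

P[2] = F0

CFB decryption: P_i = C_i ⊕ E(K, C_{i−1}), with C_{0} = IV.
P[2]: E(K, 78) = DF; 2F ⊕ DF = F0.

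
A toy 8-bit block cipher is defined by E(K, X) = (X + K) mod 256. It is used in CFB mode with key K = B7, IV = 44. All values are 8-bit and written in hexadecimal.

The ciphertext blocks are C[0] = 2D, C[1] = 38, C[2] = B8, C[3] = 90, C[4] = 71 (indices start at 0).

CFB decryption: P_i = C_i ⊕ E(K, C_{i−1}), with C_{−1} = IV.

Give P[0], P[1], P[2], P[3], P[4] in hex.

P[0]: E(K, 44) = FB; 2D ⊕ FB = D6.
P[1]: E(K, 2D) = E4; 38 ⊕ E4 = DC.
P[2]: E(K, 38) = EF; B8 ⊕ EF = 57.
P[3]: E(K, B8) = 6F; 90 ⊕ 6F = FF.
P[4]: E(K, 90) = 47; 71 ⊕ 47 = 36.

P[0] = D6, P[1] = DC, P[2] = 57, P[3] = FF, P[4] = 36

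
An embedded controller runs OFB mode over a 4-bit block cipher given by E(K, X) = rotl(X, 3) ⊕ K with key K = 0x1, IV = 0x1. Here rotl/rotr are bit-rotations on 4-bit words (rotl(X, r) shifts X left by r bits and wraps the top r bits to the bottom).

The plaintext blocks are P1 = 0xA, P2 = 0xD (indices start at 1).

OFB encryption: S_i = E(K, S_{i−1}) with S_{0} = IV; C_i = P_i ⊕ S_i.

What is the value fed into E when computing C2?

C1: S = E(K, 0x1) = 0x9; 0xA ⊕ 0x9 = 0x3.
C2: S = E(K, 0x9) = 0xD; 0xD ⊕ 0xD = 0x0.
So the input to E for block 2 is 0x9.

0x9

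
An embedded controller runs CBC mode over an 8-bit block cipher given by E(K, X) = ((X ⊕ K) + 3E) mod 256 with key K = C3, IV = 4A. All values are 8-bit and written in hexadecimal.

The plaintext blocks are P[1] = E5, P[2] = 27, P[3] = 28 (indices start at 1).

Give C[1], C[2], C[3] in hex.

C[1] = AA, C[2] = 8C, C[3] = A5

CBC encryption: C_i = E(K, P_i ⊕ C_{i−1}), with C_{0} = IV.
C[1]: P[1] ⊕ 4A = AF; E(K, AF) = AA.
C[2]: P[2] ⊕ AA = 8D; E(K, 8D) = 8C.
C[3]: P[3] ⊕ 8C = A4; E(K, A4) = A5.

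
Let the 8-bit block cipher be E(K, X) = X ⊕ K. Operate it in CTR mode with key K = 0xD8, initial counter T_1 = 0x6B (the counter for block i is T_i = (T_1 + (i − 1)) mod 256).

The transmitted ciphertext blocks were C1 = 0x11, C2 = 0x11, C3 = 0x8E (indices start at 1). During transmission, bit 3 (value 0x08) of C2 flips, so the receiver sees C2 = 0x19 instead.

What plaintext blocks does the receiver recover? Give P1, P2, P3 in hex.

P1 = 0xA2, P2 = 0xAD, P3 = 0x3B

CTR decryption: S_i = E(K, T_i) where T_i is the counter for block i; P_i = C_i ⊕ S_i.
Only C2 changed, to 0x19. In CTR, a change in C_i flips the same bit in P_i only; the keystream is unaffected. Decrypting the received ciphertext:
P1: T = 0x6B, S = E(K, T) = 0xB3; 0x11 ⊕ 0xB3 = 0xA2.
P2: T = 0x6C, S = E(K, T) = 0xB4; 0x19 ⊕ 0xB4 = 0xAD.
P3: T = 0x6D, S = E(K, T) = 0xB5; 0x8E ⊕ 0xB5 = 0x3B.
Blocks that differ from the original plaintext: P2.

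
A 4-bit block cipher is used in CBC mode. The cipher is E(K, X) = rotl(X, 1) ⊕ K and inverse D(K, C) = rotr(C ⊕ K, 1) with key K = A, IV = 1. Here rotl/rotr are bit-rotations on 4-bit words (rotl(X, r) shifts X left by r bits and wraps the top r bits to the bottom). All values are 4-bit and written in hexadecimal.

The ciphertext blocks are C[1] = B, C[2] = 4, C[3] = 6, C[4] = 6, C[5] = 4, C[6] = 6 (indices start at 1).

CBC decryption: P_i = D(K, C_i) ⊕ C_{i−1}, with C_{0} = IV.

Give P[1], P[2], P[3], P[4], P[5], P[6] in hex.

P[1]: D(K, B) = 8; 8 ⊕ 1 = 9.
P[2]: D(K, 4) = 7; 7 ⊕ B = C.
P[3]: D(K, 6) = 6; 6 ⊕ 4 = 2.
P[4]: D(K, 6) = 6; 6 ⊕ 6 = 0.
P[5]: D(K, 4) = 7; 7 ⊕ 6 = 1.
P[6]: D(K, 6) = 6; 6 ⊕ 4 = 2.

P[1] = 9, P[2] = C, P[3] = 2, P[4] = 0, P[5] = 1, P[6] = 2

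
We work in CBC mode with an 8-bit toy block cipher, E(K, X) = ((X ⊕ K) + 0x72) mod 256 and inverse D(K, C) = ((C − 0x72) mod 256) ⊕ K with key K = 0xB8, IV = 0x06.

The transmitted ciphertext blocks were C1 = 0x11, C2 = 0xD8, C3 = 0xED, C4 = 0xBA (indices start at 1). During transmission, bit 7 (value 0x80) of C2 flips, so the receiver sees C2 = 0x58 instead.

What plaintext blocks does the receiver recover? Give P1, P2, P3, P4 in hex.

CBC decryption: P_i = D(K, C_i) ⊕ C_{i−1}, with C_{0} = IV.
Only C2 changed, to 0x58. In CBC, a change in C_i garbles P_i and flips the same bit in P_{i+1}. Decrypting the received ciphertext:
P1: D(K, 0x11) = 0x27; 0x27 ⊕ 0x06 = 0x21.
P2: D(K, 0x58) = 0x5E; 0x5E ⊕ 0x11 = 0x4F.
P3: D(K, 0xED) = 0xC3; 0xC3 ⊕ 0x58 = 0x9B.
P4: D(K, 0xBA) = 0xF0; 0xF0 ⊕ 0xED = 0x1D.
Blocks that differ from the original plaintext: P2, P3.

P1 = 0x21, P2 = 0x4F, P3 = 0x9B, P4 = 0x1D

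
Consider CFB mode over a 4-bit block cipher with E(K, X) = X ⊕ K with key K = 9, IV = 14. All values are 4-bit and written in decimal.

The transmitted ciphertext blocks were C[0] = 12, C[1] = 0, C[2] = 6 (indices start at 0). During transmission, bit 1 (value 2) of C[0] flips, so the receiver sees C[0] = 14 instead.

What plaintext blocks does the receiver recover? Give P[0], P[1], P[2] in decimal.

P[0] = 9, P[1] = 7, P[2] = 15

CFB decryption: P_i = C_i ⊕ E(K, C_{i−1}), with C_{−1} = IV.
Only C[0] changed, to 14. In CFB, a change in C_i flips the same bit in P_i and garbles P_{i+1}. Decrypting the received ciphertext:
P[0]: E(K, 14) = 7; 14 ⊕ 7 = 9.
P[1]: E(K, 14) = 7; 0 ⊕ 7 = 7.
P[2]: E(K, 0) = 9; 6 ⊕ 9 = 15.
Blocks that differ from the original plaintext: P[0], P[1].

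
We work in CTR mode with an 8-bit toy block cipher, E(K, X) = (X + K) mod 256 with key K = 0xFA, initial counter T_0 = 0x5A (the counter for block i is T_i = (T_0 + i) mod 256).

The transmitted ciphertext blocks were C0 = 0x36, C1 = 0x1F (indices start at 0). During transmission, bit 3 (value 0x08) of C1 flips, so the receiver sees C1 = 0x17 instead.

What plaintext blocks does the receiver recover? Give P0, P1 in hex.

CTR decryption: S_i = E(K, T_i) where T_i is the counter for block i; P_i = C_i ⊕ S_i.
Only C1 changed, to 0x17. In CTR, a change in C_i flips the same bit in P_i only; the keystream is unaffected. Decrypting the received ciphertext:
P0: T = 0x5A, S = E(K, T) = 0x54; 0x36 ⊕ 0x54 = 0x62.
P1: T = 0x5B, S = E(K, T) = 0x55; 0x17 ⊕ 0x55 = 0x42.
Blocks that differ from the original plaintext: P1.

P0 = 0x62, P1 = 0x42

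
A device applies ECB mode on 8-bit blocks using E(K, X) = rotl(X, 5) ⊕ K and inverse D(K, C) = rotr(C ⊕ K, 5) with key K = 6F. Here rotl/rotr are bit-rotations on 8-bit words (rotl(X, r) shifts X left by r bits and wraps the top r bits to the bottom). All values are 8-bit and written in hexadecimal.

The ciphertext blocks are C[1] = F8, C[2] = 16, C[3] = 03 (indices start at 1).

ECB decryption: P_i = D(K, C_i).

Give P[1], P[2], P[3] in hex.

P[1] = BC, P[2] = CB, P[3] = 63

P[1]: D(K, F8) = BC.
P[2]: D(K, 16) = CB.
P[3]: D(K, 03) = 63.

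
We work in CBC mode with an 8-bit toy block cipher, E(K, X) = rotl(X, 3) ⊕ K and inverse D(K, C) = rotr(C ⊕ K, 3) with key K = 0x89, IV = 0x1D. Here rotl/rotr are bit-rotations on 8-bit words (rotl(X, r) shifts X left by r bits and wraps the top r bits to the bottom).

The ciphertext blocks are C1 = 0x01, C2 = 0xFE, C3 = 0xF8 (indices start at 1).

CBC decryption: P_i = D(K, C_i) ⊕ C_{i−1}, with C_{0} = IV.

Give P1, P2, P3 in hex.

P1: D(K, 0x01) = 0x11; 0x11 ⊕ 0x1D = 0x0C.
P2: D(K, 0xFE) = 0xEE; 0xEE ⊕ 0x01 = 0xEF.
P3: D(K, 0xF8) = 0x2E; 0x2E ⊕ 0xFE = 0xD0.

P1 = 0x0C, P2 = 0xEF, P3 = 0xD0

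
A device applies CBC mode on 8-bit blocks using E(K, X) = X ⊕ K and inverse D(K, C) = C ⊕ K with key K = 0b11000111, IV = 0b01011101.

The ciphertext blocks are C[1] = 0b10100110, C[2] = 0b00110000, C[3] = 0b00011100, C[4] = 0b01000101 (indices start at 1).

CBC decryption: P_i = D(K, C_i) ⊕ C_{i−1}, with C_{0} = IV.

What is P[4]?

P[4] = 0b10011110

P[4]: D(K, 0b01000101) = 0b10000010; 0b10000010 ⊕ 0b00011100 = 0b10011110.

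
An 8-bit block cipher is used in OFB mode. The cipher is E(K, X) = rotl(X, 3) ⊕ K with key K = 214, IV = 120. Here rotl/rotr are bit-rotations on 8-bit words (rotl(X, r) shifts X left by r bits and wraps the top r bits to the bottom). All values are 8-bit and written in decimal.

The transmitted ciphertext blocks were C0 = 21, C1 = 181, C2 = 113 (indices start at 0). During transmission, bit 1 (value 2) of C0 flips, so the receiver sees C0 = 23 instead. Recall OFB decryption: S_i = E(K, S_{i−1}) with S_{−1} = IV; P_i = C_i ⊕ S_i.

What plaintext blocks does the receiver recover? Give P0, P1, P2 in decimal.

Only C0 changed, to 23. In OFB, a change in C_i flips the same bit in P_i only; the keystream is unaffected. Decrypting the received ciphertext:
P0: S = E(K, 120) = 21; 23 ⊕ 21 = 2.
P1: S = E(K, 21) = 126; 181 ⊕ 126 = 203.
P2: S = E(K, 126) = 37; 113 ⊕ 37 = 84.
Blocks that differ from the original plaintext: P0.

P0 = 2, P1 = 203, P2 = 84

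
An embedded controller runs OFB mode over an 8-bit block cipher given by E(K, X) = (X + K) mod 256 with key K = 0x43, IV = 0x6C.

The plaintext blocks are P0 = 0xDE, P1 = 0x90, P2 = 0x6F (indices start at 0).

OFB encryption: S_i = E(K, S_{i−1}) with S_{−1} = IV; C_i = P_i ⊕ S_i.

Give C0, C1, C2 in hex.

C0: S = E(K, 0x6C) = 0xAF; 0xDE ⊕ 0xAF = 0x71.
C1: S = E(K, 0xAF) = 0xF2; 0x90 ⊕ 0xF2 = 0x62.
C2: S = E(K, 0xF2) = 0x35; 0x6F ⊕ 0x35 = 0x5A.

C0 = 0x71, C1 = 0x62, C2 = 0x5A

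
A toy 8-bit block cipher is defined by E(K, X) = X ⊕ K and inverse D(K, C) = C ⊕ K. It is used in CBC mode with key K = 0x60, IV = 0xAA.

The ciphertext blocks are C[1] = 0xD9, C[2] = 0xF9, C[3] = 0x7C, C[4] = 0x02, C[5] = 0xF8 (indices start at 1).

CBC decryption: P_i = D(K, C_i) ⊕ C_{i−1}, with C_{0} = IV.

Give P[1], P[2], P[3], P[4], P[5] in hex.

P[1] = 0x13, P[2] = 0x40, P[3] = 0xE5, P[4] = 0x1E, P[5] = 0x9A

P[1]: D(K, 0xD9) = 0xB9; 0xB9 ⊕ 0xAA = 0x13.
P[2]: D(K, 0xF9) = 0x99; 0x99 ⊕ 0xD9 = 0x40.
P[3]: D(K, 0x7C) = 0x1C; 0x1C ⊕ 0xF9 = 0xE5.
P[4]: D(K, 0x02) = 0x62; 0x62 ⊕ 0x7C = 0x1E.
P[5]: D(K, 0xF8) = 0x98; 0x98 ⊕ 0x02 = 0x9A.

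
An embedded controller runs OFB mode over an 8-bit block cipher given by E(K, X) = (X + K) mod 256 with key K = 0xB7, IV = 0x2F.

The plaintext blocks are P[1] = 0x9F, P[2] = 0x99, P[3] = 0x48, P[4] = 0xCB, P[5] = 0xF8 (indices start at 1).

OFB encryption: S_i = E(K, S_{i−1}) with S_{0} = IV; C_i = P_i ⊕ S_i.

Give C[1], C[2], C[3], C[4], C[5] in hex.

C[1] = 0x79, C[2] = 0x04, C[3] = 0x1C, C[4] = 0xC0, C[5] = 0x3A

C[1]: S = E(K, 0x2F) = 0xE6; 0x9F ⊕ 0xE6 = 0x79.
C[2]: S = E(K, 0xE6) = 0x9D; 0x99 ⊕ 0x9D = 0x04.
C[3]: S = E(K, 0x9D) = 0x54; 0x48 ⊕ 0x54 = 0x1C.
C[4]: S = E(K, 0x54) = 0x0B; 0xCB ⊕ 0x0B = 0xC0.
C[5]: S = E(K, 0x0B) = 0xC2; 0xF8 ⊕ 0xC2 = 0x3A.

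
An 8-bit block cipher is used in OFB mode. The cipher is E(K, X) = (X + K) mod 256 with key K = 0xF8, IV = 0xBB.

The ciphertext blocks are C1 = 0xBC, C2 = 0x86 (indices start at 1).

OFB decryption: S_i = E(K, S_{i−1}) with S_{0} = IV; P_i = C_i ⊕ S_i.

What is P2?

P2 = 0x2D

P1: S = E(K, 0xBB) = 0xB3; 0xBC ⊕ 0xB3 = 0x0F.
P2: S = E(K, 0xB3) = 0xAB; 0x86 ⊕ 0xAB = 0x2D.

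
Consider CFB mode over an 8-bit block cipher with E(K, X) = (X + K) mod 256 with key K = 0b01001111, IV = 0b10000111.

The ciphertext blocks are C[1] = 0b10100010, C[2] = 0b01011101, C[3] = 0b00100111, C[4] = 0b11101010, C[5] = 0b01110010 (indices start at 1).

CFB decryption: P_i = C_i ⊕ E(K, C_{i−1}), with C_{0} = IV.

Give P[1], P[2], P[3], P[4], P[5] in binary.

P[1] = 0b01110100, P[2] = 0b10101100, P[3] = 0b10001011, P[4] = 0b10011100, P[5] = 0b01001011

P[1]: E(K, 0b10000111) = 0b11010110; 0b10100010 ⊕ 0b11010110 = 0b01110100.
P[2]: E(K, 0b10100010) = 0b11110001; 0b01011101 ⊕ 0b11110001 = 0b10101100.
P[3]: E(K, 0b01011101) = 0b10101100; 0b00100111 ⊕ 0b10101100 = 0b10001011.
P[4]: E(K, 0b00100111) = 0b01110110; 0b11101010 ⊕ 0b01110110 = 0b10011100.
P[5]: E(K, 0b11101010) = 0b00111001; 0b01110010 ⊕ 0b00111001 = 0b01001011.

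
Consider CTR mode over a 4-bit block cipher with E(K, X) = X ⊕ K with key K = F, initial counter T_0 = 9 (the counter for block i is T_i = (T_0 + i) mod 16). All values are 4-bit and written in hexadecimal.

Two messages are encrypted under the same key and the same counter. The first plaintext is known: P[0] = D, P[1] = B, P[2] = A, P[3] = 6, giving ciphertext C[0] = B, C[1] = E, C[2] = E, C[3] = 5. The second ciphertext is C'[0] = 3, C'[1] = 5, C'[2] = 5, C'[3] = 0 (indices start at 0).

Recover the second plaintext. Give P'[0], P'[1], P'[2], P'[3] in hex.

In CTR with a reused counter, both messages share the same keystream S_i, so C_i ⊕ C'_i = P_i ⊕ P'_i and thus P'_i = P_i ⊕ C_i ⊕ C'_i.
P'[0]: D ⊕ B ⊕ 3 = 5.
P'[1]: B ⊕ E ⊕ 5 = 0.
P'[2]: A ⊕ E ⊕ 5 = 1.
P'[3]: 6 ⊕ 5 ⊕ 0 = 3.

P'[0] = 5, P'[1] = 0, P'[2] = 1, P'[3] = 3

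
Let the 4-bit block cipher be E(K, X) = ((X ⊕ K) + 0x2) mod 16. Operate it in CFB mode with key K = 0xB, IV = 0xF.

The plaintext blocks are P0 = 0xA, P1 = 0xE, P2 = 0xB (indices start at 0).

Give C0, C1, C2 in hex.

C0 = 0xC, C1 = 0x7, C2 = 0x5

CFB encryption: C_i = P_i ⊕ E(K, C_{i−1}), with C_{−1} = IV.
C0: E(K, 0xF) = 0x6; 0xA ⊕ 0x6 = 0xC.
C1: E(K, 0xC) = 0x9; 0xE ⊕ 0x9 = 0x7.
C2: E(K, 0x7) = 0xE; 0xB ⊕ 0xE = 0x5.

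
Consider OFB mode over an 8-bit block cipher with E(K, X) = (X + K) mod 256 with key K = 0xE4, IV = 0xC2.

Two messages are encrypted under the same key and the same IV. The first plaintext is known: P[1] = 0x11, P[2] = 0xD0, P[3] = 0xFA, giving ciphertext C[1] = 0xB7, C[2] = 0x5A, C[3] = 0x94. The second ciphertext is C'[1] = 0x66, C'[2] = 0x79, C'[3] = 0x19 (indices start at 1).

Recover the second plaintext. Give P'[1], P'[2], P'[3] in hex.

P'[1] = 0xC0, P'[2] = 0xF3, P'[3] = 0x77

In OFB with a reused IV, both messages share the same keystream S_i, so C_i ⊕ C'_i = P_i ⊕ P'_i and thus P'_i = P_i ⊕ C_i ⊕ C'_i.
P'[1]: 0x11 ⊕ 0xB7 ⊕ 0x66 = 0xC0.
P'[2]: 0xD0 ⊕ 0x5A ⊕ 0x79 = 0xF3.
P'[3]: 0xFA ⊕ 0x94 ⊕ 0x19 = 0x77.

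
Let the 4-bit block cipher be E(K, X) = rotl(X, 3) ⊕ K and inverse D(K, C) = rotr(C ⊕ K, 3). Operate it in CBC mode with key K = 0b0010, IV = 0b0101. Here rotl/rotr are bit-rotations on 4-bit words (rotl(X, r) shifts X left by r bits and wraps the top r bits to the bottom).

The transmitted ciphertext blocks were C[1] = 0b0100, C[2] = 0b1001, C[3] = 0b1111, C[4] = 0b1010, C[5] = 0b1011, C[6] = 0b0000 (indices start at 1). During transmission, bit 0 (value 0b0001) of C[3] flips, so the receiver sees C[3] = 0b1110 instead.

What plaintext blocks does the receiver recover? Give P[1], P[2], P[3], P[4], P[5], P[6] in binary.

P[1] = 0b1001, P[2] = 0b0011, P[3] = 0b0000, P[4] = 0b1111, P[5] = 0b1001, P[6] = 0b1111

CBC decryption: P_i = D(K, C_i) ⊕ C_{i−1}, with C_{0} = IV.
Only C[3] changed, to 0b1110. In CBC, a change in C_i garbles P_i and flips the same bit in P_{i+1}. Decrypting the received ciphertext:
P[1]: D(K, 0b0100) = 0b1100; 0b1100 ⊕ 0b0101 = 0b1001.
P[2]: D(K, 0b1001) = 0b0111; 0b0111 ⊕ 0b0100 = 0b0011.
P[3]: D(K, 0b1110) = 0b1001; 0b1001 ⊕ 0b1001 = 0b0000.
P[4]: D(K, 0b1010) = 0b0001; 0b0001 ⊕ 0b1110 = 0b1111.
P[5]: D(K, 0b1011) = 0b0011; 0b0011 ⊕ 0b1010 = 0b1001.
P[6]: D(K, 0b0000) = 0b0100; 0b0100 ⊕ 0b1011 = 0b1111.
Blocks that differ from the original plaintext: P[3], P[4].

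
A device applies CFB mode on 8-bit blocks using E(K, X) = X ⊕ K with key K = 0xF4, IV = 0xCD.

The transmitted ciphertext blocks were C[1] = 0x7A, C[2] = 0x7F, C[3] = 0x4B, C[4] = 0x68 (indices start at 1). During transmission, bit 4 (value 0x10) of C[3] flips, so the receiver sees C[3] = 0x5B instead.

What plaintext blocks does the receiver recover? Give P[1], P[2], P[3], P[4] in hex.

P[1] = 0x43, P[2] = 0xF1, P[3] = 0xD0, P[4] = 0xC7

CFB decryption: P_i = C_i ⊕ E(K, C_{i−1}), with C_{0} = IV.
Only C[3] changed, to 0x5B. In CFB, a change in C_i flips the same bit in P_i and garbles P_{i+1}. Decrypting the received ciphertext:
P[1]: E(K, 0xCD) = 0x39; 0x7A ⊕ 0x39 = 0x43.
P[2]: E(K, 0x7A) = 0x8E; 0x7F ⊕ 0x8E = 0xF1.
P[3]: E(K, 0x7F) = 0x8B; 0x5B ⊕ 0x8B = 0xD0.
P[4]: E(K, 0x5B) = 0xAF; 0x68 ⊕ 0xAF = 0xC7.
Blocks that differ from the original plaintext: P[3], P[4].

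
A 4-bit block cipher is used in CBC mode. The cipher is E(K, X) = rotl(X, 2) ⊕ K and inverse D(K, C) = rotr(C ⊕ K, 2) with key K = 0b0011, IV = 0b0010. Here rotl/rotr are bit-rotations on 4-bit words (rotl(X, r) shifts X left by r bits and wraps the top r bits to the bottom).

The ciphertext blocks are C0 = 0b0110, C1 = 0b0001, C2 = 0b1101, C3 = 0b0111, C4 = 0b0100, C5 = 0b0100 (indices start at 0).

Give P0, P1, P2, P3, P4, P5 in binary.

CBC decryption: P_i = D(K, C_i) ⊕ C_{i−1}, with C_{−1} = IV.
P0: D(K, 0b0110) = 0b0101; 0b0101 ⊕ 0b0010 = 0b0111.
P1: D(K, 0b0001) = 0b1000; 0b1000 ⊕ 0b0110 = 0b1110.
P2: D(K, 0b1101) = 0b1011; 0b1011 ⊕ 0b0001 = 0b1010.
P3: D(K, 0b0111) = 0b0001; 0b0001 ⊕ 0b1101 = 0b1100.
P4: D(K, 0b0100) = 0b1101; 0b1101 ⊕ 0b0111 = 0b1010.
P5: D(K, 0b0100) = 0b1101; 0b1101 ⊕ 0b0100 = 0b1001.

P0 = 0b0111, P1 = 0b1110, P2 = 0b1010, P3 = 0b1100, P4 = 0b1010, P5 = 0b1001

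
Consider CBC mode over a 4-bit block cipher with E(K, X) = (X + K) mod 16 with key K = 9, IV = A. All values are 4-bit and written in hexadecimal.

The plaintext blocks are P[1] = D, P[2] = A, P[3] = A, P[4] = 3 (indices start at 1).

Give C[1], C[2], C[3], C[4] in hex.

CBC encryption: C_i = E(K, P_i ⊕ C_{i−1}), with C_{0} = IV.
C[1]: P[1] ⊕ A = 7; E(K, 7) = 0.
C[2]: P[2] ⊕ 0 = A; E(K, A) = 3.
C[3]: P[3] ⊕ 3 = 9; E(K, 9) = 2.
C[4]: P[4] ⊕ 2 = 1; E(K, 1) = A.

C[1] = 0, C[2] = 3, C[3] = 2, C[4] = A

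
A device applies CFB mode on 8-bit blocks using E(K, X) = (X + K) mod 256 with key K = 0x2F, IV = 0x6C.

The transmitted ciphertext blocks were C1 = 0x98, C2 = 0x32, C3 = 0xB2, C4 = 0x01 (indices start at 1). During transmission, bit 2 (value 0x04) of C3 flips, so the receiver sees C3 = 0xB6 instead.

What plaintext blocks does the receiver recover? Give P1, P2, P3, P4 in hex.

P1 = 0x03, P2 = 0xF5, P3 = 0xD7, P4 = 0xE4

CFB decryption: P_i = C_i ⊕ E(K, C_{i−1}), with C_{0} = IV.
Only C3 changed, to 0xB6. In CFB, a change in C_i flips the same bit in P_i and garbles P_{i+1}. Decrypting the received ciphertext:
P1: E(K, 0x6C) = 0x9B; 0x98 ⊕ 0x9B = 0x03.
P2: E(K, 0x98) = 0xC7; 0x32 ⊕ 0xC7 = 0xF5.
P3: E(K, 0x32) = 0x61; 0xB6 ⊕ 0x61 = 0xD7.
P4: E(K, 0xB6) = 0xE5; 0x01 ⊕ 0xE5 = 0xE4.
Blocks that differ from the original plaintext: P3, P4.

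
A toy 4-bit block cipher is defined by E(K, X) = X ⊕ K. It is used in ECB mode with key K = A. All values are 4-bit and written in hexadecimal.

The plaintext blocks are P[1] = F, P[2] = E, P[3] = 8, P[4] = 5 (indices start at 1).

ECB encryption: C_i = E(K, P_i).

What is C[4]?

C[4]: E(K, 5) = F.

C[4] = F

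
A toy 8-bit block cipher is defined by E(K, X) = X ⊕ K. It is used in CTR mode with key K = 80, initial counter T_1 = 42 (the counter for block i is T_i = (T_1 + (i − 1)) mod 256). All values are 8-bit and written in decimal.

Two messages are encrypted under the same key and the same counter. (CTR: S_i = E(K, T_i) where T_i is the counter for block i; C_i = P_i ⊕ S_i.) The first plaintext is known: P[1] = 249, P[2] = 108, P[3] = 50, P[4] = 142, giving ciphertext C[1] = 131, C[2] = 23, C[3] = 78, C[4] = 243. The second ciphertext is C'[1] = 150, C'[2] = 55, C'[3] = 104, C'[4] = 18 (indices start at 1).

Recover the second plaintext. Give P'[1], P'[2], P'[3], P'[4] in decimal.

P'[1] = 236, P'[2] = 76, P'[3] = 20, P'[4] = 111

In CTR with a reused counter, both messages share the same keystream S_i, so C_i ⊕ C'_i = P_i ⊕ P'_i and thus P'_i = P_i ⊕ C_i ⊕ C'_i.
P'[1]: 249 ⊕ 131 ⊕ 150 = 236.
P'[2]: 108 ⊕ 23 ⊕ 55 = 76.
P'[3]: 50 ⊕ 78 ⊕ 104 = 20.
P'[4]: 142 ⊕ 243 ⊕ 18 = 111.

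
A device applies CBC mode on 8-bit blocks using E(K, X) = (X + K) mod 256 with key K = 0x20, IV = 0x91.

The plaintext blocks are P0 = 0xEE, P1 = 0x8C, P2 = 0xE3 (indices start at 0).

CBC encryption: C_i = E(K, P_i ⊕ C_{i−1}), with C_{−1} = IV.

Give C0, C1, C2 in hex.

C0: P0 ⊕ 0x91 = 0x7F; E(K, 0x7F) = 0x9F.
C1: P1 ⊕ 0x9F = 0x13; E(K, 0x13) = 0x33.
C2: P2 ⊕ 0x33 = 0xD0; E(K, 0xD0) = 0xF0.

C0 = 0x9F, C1 = 0x33, C2 = 0xF0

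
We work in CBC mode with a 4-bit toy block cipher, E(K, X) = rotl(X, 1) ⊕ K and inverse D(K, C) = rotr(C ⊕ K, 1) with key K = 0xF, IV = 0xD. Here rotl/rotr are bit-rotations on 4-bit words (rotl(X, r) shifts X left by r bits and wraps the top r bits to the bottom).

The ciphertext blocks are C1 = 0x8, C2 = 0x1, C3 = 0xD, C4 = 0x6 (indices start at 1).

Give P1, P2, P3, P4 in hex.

CBC decryption: P_i = D(K, C_i) ⊕ C_{i−1}, with C_{0} = IV.
P1: D(K, 0x8) = 0xB; 0xB ⊕ 0xD = 0x6.
P2: D(K, 0x1) = 0x7; 0x7 ⊕ 0x8 = 0xF.
P3: D(K, 0xD) = 0x1; 0x1 ⊕ 0x1 = 0x0.
P4: D(K, 0x6) = 0xC; 0xC ⊕ 0xD = 0x1.

P1 = 0x6, P2 = 0xF, P3 = 0x0, P4 = 0x1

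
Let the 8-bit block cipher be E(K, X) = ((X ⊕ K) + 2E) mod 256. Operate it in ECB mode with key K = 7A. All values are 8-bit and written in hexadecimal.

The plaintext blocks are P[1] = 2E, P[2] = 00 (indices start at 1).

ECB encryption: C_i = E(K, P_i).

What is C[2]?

C[2] = A8

C[2]: E(K, 00) = A8.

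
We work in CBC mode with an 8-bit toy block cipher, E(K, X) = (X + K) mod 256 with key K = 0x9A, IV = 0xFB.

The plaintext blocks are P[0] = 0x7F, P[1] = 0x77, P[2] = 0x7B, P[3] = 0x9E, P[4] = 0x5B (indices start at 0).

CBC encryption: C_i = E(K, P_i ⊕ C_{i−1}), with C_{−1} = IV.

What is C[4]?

C[0]: P[0] ⊕ 0xFB = 0x84; E(K, 0x84) = 0x1E.
C[1]: P[1] ⊕ 0x1E = 0x69; E(K, 0x69) = 0x03.
C[2]: P[2] ⊕ 0x03 = 0x78; E(K, 0x78) = 0x12.
C[3]: P[3] ⊕ 0x12 = 0x8C; E(K, 0x8C) = 0x26.
C[4]: P[4] ⊕ 0x26 = 0x7D; E(K, 0x7D) = 0x17.

C[4] = 0x17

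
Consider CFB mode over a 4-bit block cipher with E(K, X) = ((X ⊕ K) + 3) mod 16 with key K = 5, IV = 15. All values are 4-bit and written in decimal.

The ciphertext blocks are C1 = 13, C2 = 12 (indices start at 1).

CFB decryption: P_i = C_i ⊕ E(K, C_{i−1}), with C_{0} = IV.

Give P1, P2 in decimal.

P1 = 0, P2 = 7

P1: E(K, 15) = 13; 13 ⊕ 13 = 0.
P2: E(K, 13) = 11; 12 ⊕ 11 = 7.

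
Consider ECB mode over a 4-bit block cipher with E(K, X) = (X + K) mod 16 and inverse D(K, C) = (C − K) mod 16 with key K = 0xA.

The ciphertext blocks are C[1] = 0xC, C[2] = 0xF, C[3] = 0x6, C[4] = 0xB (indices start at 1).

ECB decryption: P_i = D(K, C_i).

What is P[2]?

P[2]: D(K, 0xF) = 0x5.

P[2] = 0x5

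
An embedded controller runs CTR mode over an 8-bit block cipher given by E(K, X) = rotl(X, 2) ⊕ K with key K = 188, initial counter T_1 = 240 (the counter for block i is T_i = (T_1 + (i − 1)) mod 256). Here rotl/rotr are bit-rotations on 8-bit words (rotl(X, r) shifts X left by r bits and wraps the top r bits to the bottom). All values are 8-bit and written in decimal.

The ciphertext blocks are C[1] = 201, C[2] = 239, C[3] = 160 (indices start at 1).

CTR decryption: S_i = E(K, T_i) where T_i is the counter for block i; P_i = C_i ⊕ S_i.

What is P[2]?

P[2] = 148

P[2]: T = 241, S = E(K, T) = 123; 239 ⊕ 123 = 148.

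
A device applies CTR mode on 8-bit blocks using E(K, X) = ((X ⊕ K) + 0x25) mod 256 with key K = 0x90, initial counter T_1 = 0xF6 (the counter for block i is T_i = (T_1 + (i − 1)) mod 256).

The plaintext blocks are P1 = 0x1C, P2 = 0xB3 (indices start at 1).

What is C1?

CTR encryption: S_i = E(K, T_i) where T_i is the counter for block i; C_i = P_i ⊕ S_i.
C1: T = 0xF6, S = E(K, T) = 0x8B; 0x1C ⊕ 0x8B = 0x97.

C1 = 0x97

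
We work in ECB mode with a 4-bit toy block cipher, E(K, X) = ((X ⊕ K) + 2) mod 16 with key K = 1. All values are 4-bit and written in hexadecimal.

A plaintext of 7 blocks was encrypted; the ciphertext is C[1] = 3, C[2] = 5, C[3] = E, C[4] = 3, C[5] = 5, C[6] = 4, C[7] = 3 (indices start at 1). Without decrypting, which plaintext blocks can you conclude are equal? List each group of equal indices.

ECB encrypts each block independently with the same key, so equal ciphertext blocks imply equal plaintext blocks.
C[1] = C[4] = C[7] = 3, so P[1] = P[4] = P[7].
C[2] = C[5] = 5, so P[2] = P[5].

P[1] = P[4] = P[7]; P[2] = P[5]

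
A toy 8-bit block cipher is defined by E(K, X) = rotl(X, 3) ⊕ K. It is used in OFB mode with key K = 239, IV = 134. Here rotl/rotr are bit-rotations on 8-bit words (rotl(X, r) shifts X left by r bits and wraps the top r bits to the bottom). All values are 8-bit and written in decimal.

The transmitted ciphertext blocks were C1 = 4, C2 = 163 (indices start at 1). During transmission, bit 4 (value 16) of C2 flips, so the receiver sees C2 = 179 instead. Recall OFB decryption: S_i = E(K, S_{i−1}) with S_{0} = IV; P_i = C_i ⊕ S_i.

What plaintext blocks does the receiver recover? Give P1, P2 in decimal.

P1 = 223, P2 = 130

Only C2 changed, to 179. In OFB, a change in C_i flips the same bit in P_i only; the keystream is unaffected. Decrypting the received ciphertext:
P1: S = E(K, 134) = 219; 4 ⊕ 219 = 223.
P2: S = E(K, 219) = 49; 179 ⊕ 49 = 130.
Blocks that differ from the original plaintext: P2.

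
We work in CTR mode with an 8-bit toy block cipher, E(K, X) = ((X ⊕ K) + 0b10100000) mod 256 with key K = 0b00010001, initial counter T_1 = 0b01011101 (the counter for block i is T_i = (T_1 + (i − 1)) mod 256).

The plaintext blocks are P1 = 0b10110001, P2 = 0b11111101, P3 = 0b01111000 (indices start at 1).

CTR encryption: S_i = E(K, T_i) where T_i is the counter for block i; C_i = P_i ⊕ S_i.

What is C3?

C3 = 0b10010110

C1: T = 0b01011101, S = E(K, T) = 0b11101100; 0b10110001 ⊕ 0b11101100 = 0b01011101.
C2: T = 0b01011110, S = E(K, T) = 0b11101111; 0b11111101 ⊕ 0b11101111 = 0b00010010.
C3: T = 0b01011111, S = E(K, T) = 0b11101110; 0b01111000 ⊕ 0b11101110 = 0b10010110.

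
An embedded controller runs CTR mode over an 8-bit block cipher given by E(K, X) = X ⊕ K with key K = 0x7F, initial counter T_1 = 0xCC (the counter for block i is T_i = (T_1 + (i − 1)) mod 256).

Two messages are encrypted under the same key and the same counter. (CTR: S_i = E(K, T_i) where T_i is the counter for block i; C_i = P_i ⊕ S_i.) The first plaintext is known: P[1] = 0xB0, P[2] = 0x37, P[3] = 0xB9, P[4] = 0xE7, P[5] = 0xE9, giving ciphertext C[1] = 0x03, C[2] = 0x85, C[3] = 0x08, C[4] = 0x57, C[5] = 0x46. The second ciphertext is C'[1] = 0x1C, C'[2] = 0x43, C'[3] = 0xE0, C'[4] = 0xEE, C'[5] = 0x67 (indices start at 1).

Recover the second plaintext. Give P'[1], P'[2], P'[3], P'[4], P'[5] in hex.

In CTR with a reused counter, both messages share the same keystream S_i, so C_i ⊕ C'_i = P_i ⊕ P'_i and thus P'_i = P_i ⊕ C_i ⊕ C'_i.
P'[1]: 0xB0 ⊕ 0x03 ⊕ 0x1C = 0xAF.
P'[2]: 0x37 ⊕ 0x85 ⊕ 0x43 = 0xF1.
P'[3]: 0xB9 ⊕ 0x08 ⊕ 0xE0 = 0x51.
P'[4]: 0xE7 ⊕ 0x57 ⊕ 0xEE = 0x5E.
P'[5]: 0xE9 ⊕ 0x46 ⊕ 0x67 = 0xC8.

P'[1] = 0xAF, P'[2] = 0xF1, P'[3] = 0x51, P'[4] = 0x5E, P'[5] = 0xC8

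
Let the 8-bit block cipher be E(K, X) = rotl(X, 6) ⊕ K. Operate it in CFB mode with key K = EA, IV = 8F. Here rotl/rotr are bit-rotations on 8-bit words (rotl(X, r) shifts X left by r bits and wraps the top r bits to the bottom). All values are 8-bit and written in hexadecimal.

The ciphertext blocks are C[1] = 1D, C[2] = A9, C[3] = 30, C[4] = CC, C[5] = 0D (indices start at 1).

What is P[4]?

P[4] = 2A

CFB decryption: P_i = C_i ⊕ E(K, C_{i−1}), with C_{0} = IV.
P[4]: E(K, 30) = E6; CC ⊕ E6 = 2A.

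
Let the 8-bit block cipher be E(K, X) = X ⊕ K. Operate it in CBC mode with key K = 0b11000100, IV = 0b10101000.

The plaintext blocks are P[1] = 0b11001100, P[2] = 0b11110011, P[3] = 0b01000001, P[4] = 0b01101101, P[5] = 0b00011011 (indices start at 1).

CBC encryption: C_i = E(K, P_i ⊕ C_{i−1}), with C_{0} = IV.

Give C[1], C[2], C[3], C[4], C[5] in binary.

C[1] = 0b10100000, C[2] = 0b10010111, C[3] = 0b00010010, C[4] = 0b10111011, C[5] = 0b01100100

C[1]: P[1] ⊕ 0b10101000 = 0b01100100; E(K, 0b01100100) = 0b10100000.
C[2]: P[2] ⊕ 0b10100000 = 0b01010011; E(K, 0b01010011) = 0b10010111.
C[3]: P[3] ⊕ 0b10010111 = 0b11010110; E(K, 0b11010110) = 0b00010010.
C[4]: P[4] ⊕ 0b00010010 = 0b01111111; E(K, 0b01111111) = 0b10111011.
C[5]: P[5] ⊕ 0b10111011 = 0b10100000; E(K, 0b10100000) = 0b01100100.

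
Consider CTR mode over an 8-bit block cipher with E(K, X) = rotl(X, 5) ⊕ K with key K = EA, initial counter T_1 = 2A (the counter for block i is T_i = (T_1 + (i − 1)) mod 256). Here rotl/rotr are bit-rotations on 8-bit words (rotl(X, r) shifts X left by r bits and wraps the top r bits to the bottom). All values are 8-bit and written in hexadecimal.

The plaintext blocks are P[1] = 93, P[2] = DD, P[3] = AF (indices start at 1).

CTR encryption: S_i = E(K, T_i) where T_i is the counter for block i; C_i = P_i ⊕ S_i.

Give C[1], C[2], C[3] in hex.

C[1] = 3C, C[2] = 52, C[3] = C0

C[1]: T = 2A, S = E(K, T) = AF; 93 ⊕ AF = 3C.
C[2]: T = 2B, S = E(K, T) = 8F; DD ⊕ 8F = 52.
C[3]: T = 2C, S = E(K, T) = 6F; AF ⊕ 6F = C0.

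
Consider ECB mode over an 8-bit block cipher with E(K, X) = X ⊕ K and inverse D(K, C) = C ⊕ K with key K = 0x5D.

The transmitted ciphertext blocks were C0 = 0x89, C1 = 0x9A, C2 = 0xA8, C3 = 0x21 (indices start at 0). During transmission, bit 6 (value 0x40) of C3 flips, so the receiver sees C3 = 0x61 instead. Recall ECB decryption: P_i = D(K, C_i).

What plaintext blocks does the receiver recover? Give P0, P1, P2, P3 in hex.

Only C3 changed, to 0x61. In ECB, a change in C_i affects only P_i. Decrypting the received ciphertext:
P0: D(K, 0x89) = 0xD4.
P1: D(K, 0x9A) = 0xC7.
P2: D(K, 0xA8) = 0xF5.
P3: D(K, 0x61) = 0x3C.
Blocks that differ from the original plaintext: P3.

P0 = 0xD4, P1 = 0xC7, P2 = 0xF5, P3 = 0x3C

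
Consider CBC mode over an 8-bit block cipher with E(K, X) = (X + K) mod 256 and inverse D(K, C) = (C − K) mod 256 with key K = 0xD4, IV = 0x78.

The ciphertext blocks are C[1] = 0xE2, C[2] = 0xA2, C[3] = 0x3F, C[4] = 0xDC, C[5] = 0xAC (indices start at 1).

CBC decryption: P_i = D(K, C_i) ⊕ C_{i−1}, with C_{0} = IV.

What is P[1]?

P[1]: D(K, 0xE2) = 0x0E; 0x0E ⊕ 0x78 = 0x76.

P[1] = 0x76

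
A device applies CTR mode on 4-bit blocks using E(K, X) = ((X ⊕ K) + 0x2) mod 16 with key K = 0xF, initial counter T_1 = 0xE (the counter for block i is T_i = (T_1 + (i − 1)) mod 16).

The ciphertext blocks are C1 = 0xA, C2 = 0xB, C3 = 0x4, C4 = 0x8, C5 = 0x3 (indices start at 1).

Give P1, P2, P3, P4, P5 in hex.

CTR decryption: S_i = E(K, T_i) where T_i is the counter for block i; P_i = C_i ⊕ S_i.
P1: T = 0xE, S = E(K, T) = 0x3; 0xA ⊕ 0x3 = 0x9.
P2: T = 0xF, S = E(K, T) = 0x2; 0xB ⊕ 0x2 = 0x9.
P3: T = 0x0, S = E(K, T) = 0x1; 0x4 ⊕ 0x1 = 0x5.
P4: T = 0x1, S = E(K, T) = 0x0; 0x8 ⊕ 0x0 = 0x8.
P5: T = 0x2, S = E(K, T) = 0xF; 0x3 ⊕ 0xF = 0xC.

P1 = 0x9, P2 = 0x9, P3 = 0x5, P4 = 0x8, P5 = 0xC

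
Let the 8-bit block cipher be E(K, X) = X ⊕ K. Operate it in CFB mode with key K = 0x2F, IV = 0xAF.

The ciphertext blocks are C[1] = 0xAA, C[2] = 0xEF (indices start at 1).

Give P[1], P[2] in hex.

P[1] = 0x2A, P[2] = 0x6A

CFB decryption: P_i = C_i ⊕ E(K, C_{i−1}), with C_{0} = IV.
P[1]: E(K, 0xAF) = 0x80; 0xAA ⊕ 0x80 = 0x2A.
P[2]: E(K, 0xAA) = 0x85; 0xEF ⊕ 0x85 = 0x6A.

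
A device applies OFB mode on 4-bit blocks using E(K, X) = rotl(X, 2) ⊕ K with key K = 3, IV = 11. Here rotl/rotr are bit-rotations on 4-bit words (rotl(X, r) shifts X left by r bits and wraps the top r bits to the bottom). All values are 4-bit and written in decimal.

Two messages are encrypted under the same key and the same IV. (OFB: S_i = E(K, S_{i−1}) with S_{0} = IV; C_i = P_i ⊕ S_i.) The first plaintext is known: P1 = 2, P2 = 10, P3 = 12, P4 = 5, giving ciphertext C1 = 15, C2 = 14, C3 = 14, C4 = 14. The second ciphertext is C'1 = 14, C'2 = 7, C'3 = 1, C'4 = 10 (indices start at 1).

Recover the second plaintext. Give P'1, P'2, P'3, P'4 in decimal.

P'1 = 3, P'2 = 3, P'3 = 3, P'4 = 1

In OFB with a reused IV, both messages share the same keystream S_i, so C_i ⊕ C'_i = P_i ⊕ P'_i and thus P'_i = P_i ⊕ C_i ⊕ C'_i.
P'1: 2 ⊕ 15 ⊕ 14 = 3.
P'2: 10 ⊕ 14 ⊕ 7 = 3.
P'3: 12 ⊕ 14 ⊕ 1 = 3.
P'4: 5 ⊕ 14 ⊕ 10 = 1.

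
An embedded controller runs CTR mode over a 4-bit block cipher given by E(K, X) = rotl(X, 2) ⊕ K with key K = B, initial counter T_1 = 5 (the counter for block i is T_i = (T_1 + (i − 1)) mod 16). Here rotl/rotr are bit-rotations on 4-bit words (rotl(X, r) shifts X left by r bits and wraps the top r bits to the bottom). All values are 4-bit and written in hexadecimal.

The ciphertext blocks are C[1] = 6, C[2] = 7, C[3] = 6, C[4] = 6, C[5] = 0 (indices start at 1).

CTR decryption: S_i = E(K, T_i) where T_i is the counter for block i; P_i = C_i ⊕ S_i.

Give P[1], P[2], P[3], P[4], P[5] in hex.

P[1]: T = 5, S = E(K, T) = E; 6 ⊕ E = 8.
P[2]: T = 6, S = E(K, T) = 2; 7 ⊕ 2 = 5.
P[3]: T = 7, S = E(K, T) = 6; 6 ⊕ 6 = 0.
P[4]: T = 8, S = E(K, T) = 9; 6 ⊕ 9 = F.
P[5]: T = 9, S = E(K, T) = D; 0 ⊕ D = D.

P[1] = 8, P[2] = 5, P[3] = 0, P[4] = F, P[5] = D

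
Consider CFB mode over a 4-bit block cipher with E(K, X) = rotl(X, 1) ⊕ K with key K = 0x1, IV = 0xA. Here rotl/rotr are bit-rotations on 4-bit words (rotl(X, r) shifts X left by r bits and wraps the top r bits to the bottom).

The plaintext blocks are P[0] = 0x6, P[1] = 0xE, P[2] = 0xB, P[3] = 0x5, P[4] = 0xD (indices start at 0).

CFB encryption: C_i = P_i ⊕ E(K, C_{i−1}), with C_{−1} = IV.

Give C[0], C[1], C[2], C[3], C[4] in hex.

C[0] = 0x2, C[1] = 0xB, C[2] = 0xD, C[3] = 0xF, C[4] = 0x3

C[0]: E(K, 0xA) = 0x4; 0x6 ⊕ 0x4 = 0x2.
C[1]: E(K, 0x2) = 0x5; 0xE ⊕ 0x5 = 0xB.
C[2]: E(K, 0xB) = 0x6; 0xB ⊕ 0x6 = 0xD.
C[3]: E(K, 0xD) = 0xA; 0x5 ⊕ 0xA = 0xF.
C[4]: E(K, 0xF) = 0xE; 0xD ⊕ 0xE = 0x3.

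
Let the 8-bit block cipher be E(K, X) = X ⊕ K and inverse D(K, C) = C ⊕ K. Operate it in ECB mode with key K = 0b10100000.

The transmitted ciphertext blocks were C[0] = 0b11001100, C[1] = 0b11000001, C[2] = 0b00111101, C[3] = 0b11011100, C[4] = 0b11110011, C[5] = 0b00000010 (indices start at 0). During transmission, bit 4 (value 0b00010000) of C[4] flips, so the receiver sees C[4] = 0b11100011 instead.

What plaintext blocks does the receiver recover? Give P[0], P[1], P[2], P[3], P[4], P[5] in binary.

P[0] = 0b01101100, P[1] = 0b01100001, P[2] = 0b10011101, P[3] = 0b01111100, P[4] = 0b01000011, P[5] = 0b10100010

ECB decryption: P_i = D(K, C_i).
Only C[4] changed, to 0b11100011. In ECB, a change in C_i affects only P_i. Decrypting the received ciphertext:
P[0]: D(K, 0b11001100) = 0b01101100.
P[1]: D(K, 0b11000001) = 0b01100001.
P[2]: D(K, 0b00111101) = 0b10011101.
P[3]: D(K, 0b11011100) = 0b01111100.
P[4]: D(K, 0b11100011) = 0b01000011.
P[5]: D(K, 0b00000010) = 0b10100010.
Blocks that differ from the original plaintext: P[4].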